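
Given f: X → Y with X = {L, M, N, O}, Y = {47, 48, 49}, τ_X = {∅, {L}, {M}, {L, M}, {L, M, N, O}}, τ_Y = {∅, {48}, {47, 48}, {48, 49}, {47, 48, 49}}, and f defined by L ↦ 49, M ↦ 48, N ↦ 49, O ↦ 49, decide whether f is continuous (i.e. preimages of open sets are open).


f IS continuous.

Compute f^{-1}(U) for each U ∈ τ_Y:
  U = ∅: f^{-1}(U) = ∅ ∈ τ_X ✓.
  U = {48}: f^{-1}(U) = {M} ∈ τ_X ✓.
  U = {47, 48}: f^{-1}(U) = {M} ∈ τ_X ✓.
  U = {48, 49}: f^{-1}(U) = {L, M, N, O} ∈ τ_X ✓.
  U = {47, 48, 49}: f^{-1}(U) = {L, M, N, O} ∈ τ_X ✓.
Every preimage lies in τ_X, so f IS continuous.


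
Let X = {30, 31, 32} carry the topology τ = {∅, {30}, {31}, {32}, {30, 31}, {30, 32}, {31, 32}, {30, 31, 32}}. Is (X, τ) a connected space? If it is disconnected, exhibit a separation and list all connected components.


(X, τ) is disconnected; components = [{30}, {31}, {32}].

Find clopen sets (U ∈ τ with X ∖ U ∈ τ):
  U = ∅, X ∖ U = {30, 31, 32} — both open, so U is clopen.
  U = {30}, X ∖ U = {31, 32} — both open, so U is clopen.
  U = {31}, X ∖ U = {30, 32} — both open, so U is clopen.
  U = {32}, X ∖ U = {30, 31} — both open, so U is clopen.
  U = {30, 31}, X ∖ U = {32} — both open, so U is clopen.
  U = {30, 32}, X ∖ U = {31} — both open, so U is clopen.
  U = {31, 32}, X ∖ U = {30} — both open, so U is clopen.
  U = {30, 31, 32}, X ∖ U = ∅ — both open, so U is clopen.
Nontrivial clopen(s) exist: e.g. {31, 32}. So (X, τ) is disconnected.
Compute connected components by grouping points that agree on all clopens:
  component: {30}
  component: {31}
  component: {32}


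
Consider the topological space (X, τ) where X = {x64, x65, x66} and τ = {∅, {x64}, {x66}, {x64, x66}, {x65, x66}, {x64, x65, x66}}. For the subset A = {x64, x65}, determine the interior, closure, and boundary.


int(A) = {x64}, cl(A) = {x64, x65}, ∂A = {x65}.

Closed sets in (X, τ) are complements of opens:
  closed(X, τ) = {∅, {x64}, {x65}, {x64, x65}, {x65, x66}, {x64, x65, x66}}.
int(A) = ⋃ {U ∈ τ : U ⊆ A}. Opens contained in A: ∅, {x64}.
Taking the union of these: int(A) = {x64}.
cl(A) = ⋂ {C closed : A ⊆ C}. Closed sets containing A: {x64, x65}, {x64, x65, x66}.
Intersecting these: cl(A) = {x64, x65}.
∂A = cl(A) ∖ int(A) = {x64, x65} ∖ {x64} = {x65}.


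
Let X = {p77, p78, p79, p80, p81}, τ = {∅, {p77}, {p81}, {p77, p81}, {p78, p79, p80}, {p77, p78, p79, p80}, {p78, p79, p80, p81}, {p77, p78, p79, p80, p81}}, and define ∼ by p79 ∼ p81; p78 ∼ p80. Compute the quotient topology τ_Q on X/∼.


X/∼ = {[p77], [p78=p80], [p79=p81]}; |τ_Q| = 4.

Equivalence classes: [p77], [p78=p80], [p79=p81].
Quotient map π: X → X/∼ sends p77 ↦ [p77], p78 ↦ [p78=p80], p79 ↦ [p79=p81], p80 ↦ [p78=p80], p81 ↦ [p79=p81].
For each subset V ⊆ X/∼, compute π^{-1}(V) ⊆ X and check whether π^{-1}(V) ∈ τ. V is open in τ_Q iff π^{-1}(V) ∈ τ.
  V = {}: π^{-1}(V) = ∅ ∈ τ ✓.
  V = {[p77]}: π^{-1}(V) = {p77} ∈ τ ✓.
  V = {[p78=p80]}: π^{-1}(V) = {p78, p80} ∉ τ ✗.
  V = {[p77], [p78=p80]}: π^{-1}(V) = {p77, p78, p80} ∉ τ ✗.
  V = {[p79=p81]}: π^{-1}(V) = {p79, p81} ∉ τ ✗.
  V = {[p77], [p79=p81]}: π^{-1}(V) = {p77, p79, p81} ∉ τ ✗.
  V = {[p78=p80], [p79=p81]}: π^{-1}(V) = {p78, p79, p80, p81} ∈ τ ✓.
  V = {[p77], [p78=p80], [p79=p81]}: π^{-1}(V) = {p77, p78, p79, p80, p81} ∈ τ ✓.
Open sets in the quotient: τ_Q = {{}, {[p77]}, {[p78=p80], [p79=p81]}, {[p77], [p78=p80], [p79=p81]}} (4 elements).


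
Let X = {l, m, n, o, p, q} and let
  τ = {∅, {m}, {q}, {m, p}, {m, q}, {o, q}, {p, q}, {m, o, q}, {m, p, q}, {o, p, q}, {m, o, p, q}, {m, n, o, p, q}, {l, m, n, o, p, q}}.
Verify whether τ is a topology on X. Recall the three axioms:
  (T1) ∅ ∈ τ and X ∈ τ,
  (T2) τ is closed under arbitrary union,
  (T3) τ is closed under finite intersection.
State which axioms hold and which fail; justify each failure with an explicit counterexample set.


τ is NOT a topology on X.

Axiom (T1): ∅ ∈ τ? Yes; X ∈ τ? Yes.
Axiom (T2/T3): check pairwise unions and intersections of members of τ.
Counterexample for (T3): {m, p} ∩ {p, q} = {p} ∉ τ. Therefore τ is NOT a topology.


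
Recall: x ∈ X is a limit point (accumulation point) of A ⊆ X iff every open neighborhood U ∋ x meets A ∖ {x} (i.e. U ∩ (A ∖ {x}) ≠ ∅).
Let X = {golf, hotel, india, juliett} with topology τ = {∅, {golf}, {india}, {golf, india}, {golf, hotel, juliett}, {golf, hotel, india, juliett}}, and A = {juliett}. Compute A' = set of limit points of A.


A' = {hotel}

For each x ∈ X, list the open sets U ∈ τ with x ∈ U, then check whether U ∩ (A ∖ {x}) ≠ ∅ for every such U.
  x = golf: open {golf} ∋ x has {golf} ∩ (A ∖ {golf}) = ∅, so x is NOT a limit point.
  x = hotel: opens ∋ x are {golf, hotel, juliett}, {golf, hotel, india, juliett}; each meets A ∖ {hotel}, so x IS a limit point.
  x = india: open {india} ∋ x has {india} ∩ (A ∖ {india}) = ∅, so x is NOT a limit point.
  x = juliett: open {golf, hotel, juliett} ∋ x has {golf, hotel, juliett} ∩ (A ∖ {juliett}) = ∅, so x is NOT a limit point.
Collecting: A' = {hotel}.


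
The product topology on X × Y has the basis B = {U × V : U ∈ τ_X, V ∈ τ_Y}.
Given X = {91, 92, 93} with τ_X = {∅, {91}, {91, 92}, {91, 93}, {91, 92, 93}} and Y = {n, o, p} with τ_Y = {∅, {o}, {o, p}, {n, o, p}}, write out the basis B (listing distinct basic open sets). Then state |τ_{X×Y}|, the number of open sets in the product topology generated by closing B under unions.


Basis B = {∅ × ∅, {91} × {o}, {91} × {o, p}, {91, 92} × {o}, {91, 93} × {o}, {91} × {n, o, p}, {91, 92, 93} × {o}, {91, 92} × {o, p}, {91, 93} × {o, p}, {91, 92} × {n, o, p}, {91, 93} × {n, o, p}, {91, 92, 93} × {o, p}, {91, 92, 93} × {n, o, p}}; |τ_{X×Y}| = 30.

Enumerate products U × V with U ∈ τ_X, V ∈ τ_Y (deduplicated):
  ∅ × ∅ = {} (∅)
  {91} × {o} = {(91,o)}
  {91} × {o, p} = {(91,o), (91,p)}
  {91, 92} × {o} = {(91,o), (92,o)}
  {91, 93} × {o} = {(91,o), (93,o)}
  {91} × {n, o, p} = {(91,n), (91,o), (91,p)}
  {91, 92, 93} × {o} = {(91,o), (92,o), (93,o)}
  {91, 92} × {o, p} = {(91,o), (91,p), (92,o), (92,p)}
  {91, 93} × {o, p} = {(91,o), (91,p), (93,o), (93,p)}
  {91, 92} × {n, o, p} = {(91,n), (91,o), (91,p), (92,n), (92,o), (92,p)}
  {91, 93} × {n, o, p} = {(91,n), (91,o), (91,p), (93,n), (93,o), (93,p)}
  {91, 92, 93} × {o, p} = {(91,o), (91,p), (92,o), (92,p), (93,o), (93,p)}
  {91, 92, 93} × {n, o, p} = {(91,n), (91,o), (91,p), (92,n), (92,o), (92,p), (93,n), (93,o), (93,p)}
These 13 distinct sets form the basis B.
Close under arbitrary unions to get τ_{X×Y}; counting gives |τ_{X×Y}| = 30.


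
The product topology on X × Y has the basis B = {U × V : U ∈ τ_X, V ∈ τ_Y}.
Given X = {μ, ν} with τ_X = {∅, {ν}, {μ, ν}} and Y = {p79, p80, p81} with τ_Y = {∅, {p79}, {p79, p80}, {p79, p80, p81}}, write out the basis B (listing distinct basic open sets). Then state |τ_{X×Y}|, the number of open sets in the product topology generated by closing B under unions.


Basis B = {∅ × ∅, {ν} × {p79}, {μ, ν} × {p79}, {ν} × {p79, p80}, {ν} × {p79, p80, p81}, {μ, ν} × {p79, p80}, {μ, ν} × {p79, p80, p81}}; |τ_{X×Y}| = 10.

Enumerate products U × V with U ∈ τ_X, V ∈ τ_Y (deduplicated):
  ∅ × ∅ = {} (∅)
  {ν} × {p79} = {(ν,p79)}
  {μ, ν} × {p79} = {(μ,p79), (ν,p79)}
  {ν} × {p79, p80} = {(ν,p79), (ν,p80)}
  {ν} × {p79, p80, p81} = {(ν,p79), (ν,p80), (ν,p81)}
  {μ, ν} × {p79, p80} = {(μ,p79), (μ,p80), (ν,p79), (ν,p80)}
  {μ, ν} × {p79, p80, p81} = {(μ,p79), (μ,p80), (μ,p81), (ν,p79), (ν,p80), (ν,p81)}
These 7 distinct sets form the basis B.
Close under arbitrary unions to get τ_{X×Y}; counting gives |τ_{X×Y}| = 10.


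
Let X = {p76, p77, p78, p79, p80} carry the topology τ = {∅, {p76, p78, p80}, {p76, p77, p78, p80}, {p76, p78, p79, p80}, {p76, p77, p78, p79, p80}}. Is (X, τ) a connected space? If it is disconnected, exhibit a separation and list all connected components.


(X, τ) is connected.

Find clopen sets (U ∈ τ with X ∖ U ∈ τ):
  U = ∅, X ∖ U = {p76, p77, p78, p79, p80} — both open, so U is clopen.
  U = {p76, p77, p78, p79, p80}, X ∖ U = ∅ — both open, so U is clopen.
Only trivial clopens (∅ and X) exist, so (X, τ) is connected.
Compute connected components by grouping points that agree on all clopens:
  component: {p76, p77, p78, p79, p80}


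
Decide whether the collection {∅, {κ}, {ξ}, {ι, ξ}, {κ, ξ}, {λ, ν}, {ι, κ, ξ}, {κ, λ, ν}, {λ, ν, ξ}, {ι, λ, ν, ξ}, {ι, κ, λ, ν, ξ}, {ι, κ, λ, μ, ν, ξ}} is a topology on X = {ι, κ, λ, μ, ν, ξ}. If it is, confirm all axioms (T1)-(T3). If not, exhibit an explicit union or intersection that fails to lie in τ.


τ is NOT a topology on X.

Axiom (T1): ∅ ∈ τ? Yes; X ∈ τ? Yes.
Axiom (T2/T3): check pairwise unions and intersections of members of τ.
Counterexample for (T2): {κ} ∪ {λ, ν, ξ} = {κ, λ, ν, ξ} ∉ τ. Therefore τ is NOT a topology.


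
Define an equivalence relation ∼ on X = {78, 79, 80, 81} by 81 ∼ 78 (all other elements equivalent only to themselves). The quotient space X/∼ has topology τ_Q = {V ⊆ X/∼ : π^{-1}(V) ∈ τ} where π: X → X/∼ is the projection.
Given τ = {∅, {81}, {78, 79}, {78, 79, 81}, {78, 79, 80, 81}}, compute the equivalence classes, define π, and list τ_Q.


X/∼ = {[78=81], [79], [80]}; |τ_Q| = 3.

Equivalence classes: [78=81], [79], [80].
Quotient map π: X → X/∼ sends 78 ↦ [78=81], 79 ↦ [79], 80 ↦ [80], 81 ↦ [78=81].
For each subset V ⊆ X/∼, compute π^{-1}(V) ⊆ X and check whether π^{-1}(V) ∈ τ. V is open in τ_Q iff π^{-1}(V) ∈ τ.
  V = {}: π^{-1}(V) = ∅ ∈ τ ✓.
  V = {[78=81]}: π^{-1}(V) = {78, 81} ∉ τ ✗.
  V = {[79]}: π^{-1}(V) = {79} ∉ τ ✗.
  V = {[78=81], [79]}: π^{-1}(V) = {78, 79, 81} ∈ τ ✓.
  V = {[80]}: π^{-1}(V) = {80} ∉ τ ✗.
  V = {[78=81], [80]}: π^{-1}(V) = {78, 80, 81} ∉ τ ✗.
  V = {[79], [80]}: π^{-1}(V) = {79, 80} ∉ τ ✗.
  V = {[78=81], [79], [80]}: π^{-1}(V) = {78, 79, 80, 81} ∈ τ ✓.
Open sets in the quotient: τ_Q = {{}, {[78=81], [79]}, {[78=81], [79], [80]}} (3 elements).


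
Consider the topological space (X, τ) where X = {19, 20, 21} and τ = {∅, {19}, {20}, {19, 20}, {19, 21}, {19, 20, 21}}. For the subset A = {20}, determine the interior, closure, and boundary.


int(A) = {20}, cl(A) = {20}, ∂A = ∅.

Closed sets in (X, τ) are complements of opens:
  closed(X, τ) = {∅, {20}, {21}, {19, 21}, {20, 21}, {19, 20, 21}}.
int(A) = ⋃ {U ∈ τ : U ⊆ A}. Opens contained in A: ∅, {20}.
Taking the union of these: int(A) = {20}.
cl(A) = ⋂ {C closed : A ⊆ C}. Closed sets containing A: {20}, {20, 21}, {19, 20, 21}.
Intersecting these: cl(A) = {20}.
∂A = cl(A) ∖ int(A) = {20} ∖ {20} = ∅.


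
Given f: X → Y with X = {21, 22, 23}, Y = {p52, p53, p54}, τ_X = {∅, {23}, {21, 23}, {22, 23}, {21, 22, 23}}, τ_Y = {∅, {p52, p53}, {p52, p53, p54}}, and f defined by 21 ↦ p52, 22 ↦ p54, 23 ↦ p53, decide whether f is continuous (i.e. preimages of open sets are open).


f IS continuous.

Compute f^{-1}(U) for each U ∈ τ_Y:
  U = ∅: f^{-1}(U) = ∅ ∈ τ_X ✓.
  U = {p52, p53}: f^{-1}(U) = {21, 23} ∈ τ_X ✓.
  U = {p52, p53, p54}: f^{-1}(U) = {21, 22, 23} ∈ τ_X ✓.
Every preimage lies in τ_X, so f IS continuous.


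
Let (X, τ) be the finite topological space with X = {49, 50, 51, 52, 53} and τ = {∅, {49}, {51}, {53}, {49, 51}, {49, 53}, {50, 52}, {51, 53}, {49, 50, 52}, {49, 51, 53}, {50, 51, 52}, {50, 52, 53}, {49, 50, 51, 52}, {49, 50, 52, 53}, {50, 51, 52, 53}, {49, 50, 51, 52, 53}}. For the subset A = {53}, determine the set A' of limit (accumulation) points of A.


A' = ∅

For each x ∈ X, list the open sets U ∈ τ with x ∈ U, then check whether U ∩ (A ∖ {x}) ≠ ∅ for every such U.
  x = 49: open {49} ∋ x has {49} ∩ (A ∖ {49}) = ∅, so x is NOT a limit point.
  x = 50: open {50, 52} ∋ x has {50, 52} ∩ (A ∖ {50}) = ∅, so x is NOT a limit point.
  x = 51: open {51} ∋ x has {51} ∩ (A ∖ {51}) = ∅, so x is NOT a limit point.
  x = 52: open {50, 52} ∋ x has {50, 52} ∩ (A ∖ {52}) = ∅, so x is NOT a limit point.
  x = 53: open {53} ∋ x has {53} ∩ (A ∖ {53}) = ∅, so x is NOT a limit point.
Collecting: A' = ∅.


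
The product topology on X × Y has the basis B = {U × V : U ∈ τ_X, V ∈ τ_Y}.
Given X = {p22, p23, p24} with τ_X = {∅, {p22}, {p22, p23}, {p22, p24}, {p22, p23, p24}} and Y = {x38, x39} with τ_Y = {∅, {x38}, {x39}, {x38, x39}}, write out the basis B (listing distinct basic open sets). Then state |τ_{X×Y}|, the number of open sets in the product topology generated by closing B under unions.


Basis B = {∅ × ∅, {p22} × {x38}, {p22} × {x39}, {p22} × {x38, x39}, {p22, p23} × {x38}, {p22, p24} × {x38}, {p22, p23} × {x39}, {p22, p24} × {x39}, {p22, p23, p24} × {x38}, {p22, p23, p24} × {x39}, {p22, p23} × {x38, x39}, {p22, p24} × {x38, x39}, {p22, p23, p24} × {x38, x39}}; |τ_{X×Y}| = 25.

Enumerate products U × V with U ∈ τ_X, V ∈ τ_Y (deduplicated):
  ∅ × ∅ = {} (∅)
  {p22} × {x38} = {(p22,x38)}
  {p22} × {x39} = {(p22,x39)}
  {p22} × {x38, x39} = {(p22,x38), (p22,x39)}
  {p22, p23} × {x38} = {(p22,x38), (p23,x38)}
  {p22, p24} × {x38} = {(p22,x38), (p24,x38)}
  {p22, p23} × {x39} = {(p22,x39), (p23,x39)}
  {p22, p24} × {x39} = {(p22,x39), (p24,x39)}
  {p22, p23, p24} × {x38} = {(p22,x38), (p23,x38), (p24,x38)}
  {p22, p23, p24} × {x39} = {(p22,x39), (p23,x39), (p24,x39)}
  {p22, p23} × {x38, x39} = {(p22,x38), (p22,x39), (p23,x38), (p23,x39)}
  {p22, p24} × {x38, x39} = {(p22,x38), (p22,x39), (p24,x38), (p24,x39)}
  {p22, p23, p24} × {x38, x39} = {(p22,x38), (p22,x39), (p23,x38), (p23,x39), (p24,x38), (p24,x39)}
These 13 distinct sets form the basis B.
Close under arbitrary unions to get τ_{X×Y}; counting gives |τ_{X×Y}| = 25.


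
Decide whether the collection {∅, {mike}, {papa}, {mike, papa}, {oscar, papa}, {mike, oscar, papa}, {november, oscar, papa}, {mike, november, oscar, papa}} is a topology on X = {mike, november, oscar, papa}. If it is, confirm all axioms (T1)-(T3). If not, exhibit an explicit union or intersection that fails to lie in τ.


τ IS a topology on X.

Axiom (T1): ∅ ∈ τ? Yes; X ∈ τ? Yes.
Axiom (T2/T3): check pairwise unions and intersections of members of τ.
All pairwise intersections and unions checked — each lies in τ. Therefore τ satisfies (T1), (T2), (T3): it IS a topology on X.


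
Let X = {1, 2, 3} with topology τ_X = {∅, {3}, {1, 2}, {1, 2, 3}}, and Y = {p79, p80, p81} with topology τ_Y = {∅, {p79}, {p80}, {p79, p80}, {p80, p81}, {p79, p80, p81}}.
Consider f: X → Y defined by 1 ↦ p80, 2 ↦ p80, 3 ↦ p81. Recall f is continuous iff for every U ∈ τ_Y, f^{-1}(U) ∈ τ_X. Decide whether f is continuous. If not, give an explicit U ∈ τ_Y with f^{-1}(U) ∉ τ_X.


f IS continuous.

Compute f^{-1}(U) for each U ∈ τ_Y:
  U = ∅: f^{-1}(U) = ∅ ∈ τ_X ✓.
  U = {p79}: f^{-1}(U) = ∅ ∈ τ_X ✓.
  U = {p80}: f^{-1}(U) = {1, 2} ∈ τ_X ✓.
  U = {p79, p80}: f^{-1}(U) = {1, 2} ∈ τ_X ✓.
  U = {p80, p81}: f^{-1}(U) = {1, 2, 3} ∈ τ_X ✓.
  U = {p79, p80, p81}: f^{-1}(U) = {1, 2, 3} ∈ τ_X ✓.
Every preimage lies in τ_X, so f IS continuous.


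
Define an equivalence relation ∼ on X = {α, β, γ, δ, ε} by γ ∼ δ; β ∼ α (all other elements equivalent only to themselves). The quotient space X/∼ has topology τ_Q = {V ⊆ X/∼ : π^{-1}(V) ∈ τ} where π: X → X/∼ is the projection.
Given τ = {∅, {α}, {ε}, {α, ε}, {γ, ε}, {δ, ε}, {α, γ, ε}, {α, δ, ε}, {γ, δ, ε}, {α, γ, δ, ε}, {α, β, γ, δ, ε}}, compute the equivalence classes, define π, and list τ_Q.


X/∼ = {[α=β], [γ=δ], [ε]}; |τ_Q| = 4.

Equivalence classes: [α=β], [γ=δ], [ε].
Quotient map π: X → X/∼ sends α ↦ [α=β], β ↦ [α=β], γ ↦ [γ=δ], δ ↦ [γ=δ], ε ↦ [ε].
For each subset V ⊆ X/∼, compute π^{-1}(V) ⊆ X and check whether π^{-1}(V) ∈ τ. V is open in τ_Q iff π^{-1}(V) ∈ τ.
  V = {}: π^{-1}(V) = ∅ ∈ τ ✓.
  V = {[α=β]}: π^{-1}(V) = {α, β} ∉ τ ✗.
  V = {[γ=δ]}: π^{-1}(V) = {γ, δ} ∉ τ ✗.
  V = {[α=β], [γ=δ]}: π^{-1}(V) = {α, β, γ, δ} ∉ τ ✗.
  V = {[ε]}: π^{-1}(V) = {ε} ∈ τ ✓.
  V = {[α=β], [ε]}: π^{-1}(V) = {α, β, ε} ∉ τ ✗.
  V = {[γ=δ], [ε]}: π^{-1}(V) = {γ, δ, ε} ∈ τ ✓.
  V = {[α=β], [γ=δ], [ε]}: π^{-1}(V) = {α, β, γ, δ, ε} ∈ τ ✓.
Open sets in the quotient: τ_Q = {{}, {[ε]}, {[γ=δ], [ε]}, {[α=β], [γ=δ], [ε]}} (4 elements).


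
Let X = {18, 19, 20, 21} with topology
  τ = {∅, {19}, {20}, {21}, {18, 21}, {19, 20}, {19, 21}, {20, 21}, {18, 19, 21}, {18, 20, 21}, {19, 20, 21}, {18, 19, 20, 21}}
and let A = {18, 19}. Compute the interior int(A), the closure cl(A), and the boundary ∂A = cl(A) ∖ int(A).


int(A) = {19}, cl(A) = {18, 19}, ∂A = {18}.

Closed sets in (X, τ) are complements of opens:
  closed(X, τ) = {∅, {18}, {19}, {20}, {18, 19}, {18, 20}, {18, 21}, {19, 20}, {18, 19, 20}, {18, 19, 21}, {18, 20, 21}, {18, 19, 20, 21}}.
int(A) = ⋃ {U ∈ τ : U ⊆ A}. Opens contained in A: ∅, {19}.
Taking the union of these: int(A) = {19}.
cl(A) = ⋂ {C closed : A ⊆ C}. Closed sets containing A: {18, 19}, {18, 19, 20}, {18, 19, 21}, {18, 19, 20, 21}.
Intersecting these: cl(A) = {18, 19}.
∂A = cl(A) ∖ int(A) = {18, 19} ∖ {19} = {18}.


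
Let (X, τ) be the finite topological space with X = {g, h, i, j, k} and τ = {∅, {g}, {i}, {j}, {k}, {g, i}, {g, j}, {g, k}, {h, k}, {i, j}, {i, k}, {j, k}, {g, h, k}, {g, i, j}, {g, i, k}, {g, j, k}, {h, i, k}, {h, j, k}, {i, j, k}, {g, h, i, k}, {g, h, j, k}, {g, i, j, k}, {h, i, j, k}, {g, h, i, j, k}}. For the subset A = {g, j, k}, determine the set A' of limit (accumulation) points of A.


A' = {h}

For each x ∈ X, list the open sets U ∈ τ with x ∈ U, then check whether U ∩ (A ∖ {x}) ≠ ∅ for every such U.
  x = g: open {g} ∋ x has {g} ∩ (A ∖ {g}) = ∅, so x is NOT a limit point.
  x = h: opens ∋ x are {h, k}, {g, h, k}, {h, i, k}, {h, j, k}, {g, h, i, k}, {g, h, j, k}, {h, i, j, k}, {g, h, i, j, k}; each meets A ∖ {h}, so x IS a limit point.
  x = i: open {i} ∋ x has {i} ∩ (A ∖ {i}) = ∅, so x is NOT a limit point.
  x = j: open {j} ∋ x has {j} ∩ (A ∖ {j}) = ∅, so x is NOT a limit point.
  x = k: open {k} ∋ x has {k} ∩ (A ∖ {k}) = ∅, so x is NOT a limit point.
Collecting: A' = {h}.


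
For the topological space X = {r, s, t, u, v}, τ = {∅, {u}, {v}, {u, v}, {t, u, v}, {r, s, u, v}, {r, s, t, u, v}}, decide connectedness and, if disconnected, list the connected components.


(X, τ) is connected.

Find clopen sets (U ∈ τ with X ∖ U ∈ τ):
  U = ∅, X ∖ U = {r, s, t, u, v} — both open, so U is clopen.
  U = {r, s, t, u, v}, X ∖ U = ∅ — both open, so U is clopen.
Only trivial clopens (∅ and X) exist, so (X, τ) is connected.
Compute connected components by grouping points that agree on all clopens:
  component: {r, s, t, u, v}


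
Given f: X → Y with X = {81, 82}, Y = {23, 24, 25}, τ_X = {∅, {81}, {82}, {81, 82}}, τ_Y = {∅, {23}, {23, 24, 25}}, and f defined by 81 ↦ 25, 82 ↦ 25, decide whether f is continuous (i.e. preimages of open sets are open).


f IS continuous.

Compute f^{-1}(U) for each U ∈ τ_Y:
  U = ∅: f^{-1}(U) = ∅ ∈ τ_X ✓.
  U = {23}: f^{-1}(U) = ∅ ∈ τ_X ✓.
  U = {23, 24, 25}: f^{-1}(U) = {81, 82} ∈ τ_X ✓.
Every preimage lies in τ_X, so f IS continuous.


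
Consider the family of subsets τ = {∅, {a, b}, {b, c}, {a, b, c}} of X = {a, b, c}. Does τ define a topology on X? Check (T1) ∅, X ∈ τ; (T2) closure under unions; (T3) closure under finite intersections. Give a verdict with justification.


τ is NOT a topology on X.

Axiom (T1): ∅ ∈ τ? Yes; X ∈ τ? Yes.
Axiom (T2/T3): check pairwise unions and intersections of members of τ.
Counterexample for (T3): {a, b} ∩ {b, c} = {b} ∉ τ. Therefore τ is NOT a topology.


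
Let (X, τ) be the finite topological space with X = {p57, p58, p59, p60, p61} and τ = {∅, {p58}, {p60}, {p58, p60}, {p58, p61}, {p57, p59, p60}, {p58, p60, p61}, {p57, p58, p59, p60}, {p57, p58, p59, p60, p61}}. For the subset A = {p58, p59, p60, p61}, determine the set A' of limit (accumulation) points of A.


A' = {p57, p59, p61}

For each x ∈ X, list the open sets U ∈ τ with x ∈ U, then check whether U ∩ (A ∖ {x}) ≠ ∅ for every such U.
  x = p57: opens ∋ x are {p57, p59, p60}, {p57, p58, p59, p60}, {p57, p58, p59, p60, p61}; each meets A ∖ {p57}, so x IS a limit point.
  x = p58: open {p58} ∋ x has {p58} ∩ (A ∖ {p58}) = ∅, so x is NOT a limit point.
  x = p59: opens ∋ x are {p57, p59, p60}, {p57, p58, p59, p60}, {p57, p58, p59, p60, p61}; each meets A ∖ {p59}, so x IS a limit point.
  x = p60: open {p60} ∋ x has {p60} ∩ (A ∖ {p60}) = ∅, so x is NOT a limit point.
  x = p61: opens ∋ x are {p58, p61}, {p58, p60, p61}, {p57, p58, p59, p60, p61}; each meets A ∖ {p61}, so x IS a limit point.
Collecting: A' = {p57, p59, p61}.


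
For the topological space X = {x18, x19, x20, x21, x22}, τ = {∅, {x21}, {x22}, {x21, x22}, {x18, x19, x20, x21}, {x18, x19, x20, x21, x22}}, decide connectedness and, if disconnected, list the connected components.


(X, τ) is disconnected; components = [{x22}, {x18, x19, x20, x21}].

Find clopen sets (U ∈ τ with X ∖ U ∈ τ):
  U = ∅, X ∖ U = {x18, x19, x20, x21, x22} — both open, so U is clopen.
  U = {x22}, X ∖ U = {x18, x19, x20, x21} — both open, so U is clopen.
  U = {x18, x19, x20, x21}, X ∖ U = {x22} — both open, so U is clopen.
  U = {x18, x19, x20, x21, x22}, X ∖ U = ∅ — both open, so U is clopen.
Nontrivial clopen(s) exist: e.g. {x22}. So (X, τ) is disconnected.
Compute connected components by grouping points that agree on all clopens:
  component: {x22}
  component: {x18, x19, x20, x21}


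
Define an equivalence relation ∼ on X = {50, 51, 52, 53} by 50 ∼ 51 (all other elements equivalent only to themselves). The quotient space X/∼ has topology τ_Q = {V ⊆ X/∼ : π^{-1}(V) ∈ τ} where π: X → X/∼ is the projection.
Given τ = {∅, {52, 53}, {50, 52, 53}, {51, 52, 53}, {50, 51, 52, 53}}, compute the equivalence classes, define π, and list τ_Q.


X/∼ = {[50=51], [52], [53]}; |τ_Q| = 3.

Equivalence classes: [50=51], [52], [53].
Quotient map π: X → X/∼ sends 50 ↦ [50=51], 51 ↦ [50=51], 52 ↦ [52], 53 ↦ [53].
For each subset V ⊆ X/∼, compute π^{-1}(V) ⊆ X and check whether π^{-1}(V) ∈ τ. V is open in τ_Q iff π^{-1}(V) ∈ τ.
  V = {}: π^{-1}(V) = ∅ ∈ τ ✓.
  V = {[50=51]}: π^{-1}(V) = {50, 51} ∉ τ ✗.
  V = {[52]}: π^{-1}(V) = {52} ∉ τ ✗.
  V = {[50=51], [52]}: π^{-1}(V) = {50, 51, 52} ∉ τ ✗.
  V = {[53]}: π^{-1}(V) = {53} ∉ τ ✗.
  V = {[50=51], [53]}: π^{-1}(V) = {50, 51, 53} ∉ τ ✗.
  V = {[52], [53]}: π^{-1}(V) = {52, 53} ∈ τ ✓.
  V = {[50=51], [52], [53]}: π^{-1}(V) = {50, 51, 52, 53} ∈ τ ✓.
Open sets in the quotient: τ_Q = {{}, {[52], [53]}, {[50=51], [52], [53]}} (3 elements).


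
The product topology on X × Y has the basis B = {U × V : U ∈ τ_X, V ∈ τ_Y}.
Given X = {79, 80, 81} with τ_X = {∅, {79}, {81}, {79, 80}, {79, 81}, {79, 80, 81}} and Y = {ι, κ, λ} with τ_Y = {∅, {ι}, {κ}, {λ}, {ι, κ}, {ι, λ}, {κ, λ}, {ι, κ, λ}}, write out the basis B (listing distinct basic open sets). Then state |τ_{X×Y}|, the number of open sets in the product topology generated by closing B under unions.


Basis B = {∅ × ∅, {79} × {ι}, {79} × {κ}, {79} × {λ}, {81} × {ι}, {81} × {κ}, {81} × {λ}, {79} × {ι, κ}, {79} × {ι, λ}, {79, 80} × {ι}, {79, 81} × {ι}, {79} × {κ, λ}, {79, 80} × {κ}, {79, 81} × {κ}, {79, 80} × {λ}, {79, 81} × {λ}, {81} × {ι, κ}, {81} × {ι, λ}, {81} × {κ, λ}, {79} × {ι, κ, λ}, {79, 80, 81} × {ι}, {79, 80, 81} × {κ}, {79, 80, 81} × {λ}, {81} × {ι, κ, λ}, {79, 80} × {ι, κ}, {79, 81} × {ι, κ}, {79, 80} × {ι, λ}, {79, 81} × {ι, λ}, {79, 80} × {κ, λ}, {79, 81} × {κ, λ}, {79, 80} × {ι, κ, λ}, {79, 81} × {ι, κ, λ}, {79, 80, 81} × {ι, κ}, {79, 80, 81} × {ι, λ}, {79, 80, 81} × {κ, λ}, {79, 80, 81} × {ι, κ, λ}}; |τ_{X×Y}| = 216.

Enumerate products U × V with U ∈ τ_X, V ∈ τ_Y (deduplicated):
  ∅ × ∅ = {} (∅)
  {79} × {ι} = {(79,ι)}
  {79} × {κ} = {(79,κ)}
  {79} × {λ} = {(79,λ)}
  {81} × {ι} = {(81,ι)}
  {81} × {κ} = {(81,κ)}
  {81} × {λ} = {(81,λ)}
  {79} × {ι, κ} = {(79,ι), (79,κ)}
  {79} × {ι, λ} = {(79,ι), (79,λ)}
  {79, 80} × {ι} = {(79,ι), (80,ι)}
  {79, 81} × {ι} = {(79,ι), (81,ι)}
  {79} × {κ, λ} = {(79,κ), (79,λ)}
  {79, 80} × {κ} = {(79,κ), (80,κ)}
  {79, 81} × {κ} = {(79,κ), (81,κ)}
  {79, 80} × {λ} = {(79,λ), (80,λ)}
  {79, 81} × {λ} = {(79,λ), (81,λ)}
  {81} × {ι, κ} = {(81,ι), (81,κ)}
  {81} × {ι, λ} = {(81,ι), (81,λ)}
  {81} × {κ, λ} = {(81,κ), (81,λ)}
  {79} × {ι, κ, λ} = {(79,ι), (79,κ), (79,λ)}
  {79, 80, 81} × {ι} = {(79,ι), (80,ι), (81,ι)}
  {79, 80, 81} × {κ} = {(79,κ), (80,κ), (81,κ)}
  {79, 80, 81} × {λ} = {(79,λ), (80,λ), (81,λ)}
  {81} × {ι, κ, λ} = {(81,ι), (81,κ), (81,λ)}
  {79, 80} × {ι, κ} = {(79,ι), (79,κ), (80,ι), (80,κ)}
  {79, 81} × {ι, κ} = {(79,ι), (79,κ), (81,ι), (81,κ)}
  {79, 80} × {ι, λ} = {(79,ι), (79,λ), (80,ι), (80,λ)}
  {79, 81} × {ι, λ} = {(79,ι), (79,λ), (81,ι), (81,λ)}
  {79, 80} × {κ, λ} = {(79,κ), (79,λ), (80,κ), (80,λ)}
  {79, 81} × {κ, λ} = {(79,κ), (79,λ), (81,κ), (81,λ)}
  {79, 80} × {ι, κ, λ} = {(79,ι), (79,κ), (79,λ), (80,ι), (80,κ), (80,λ)}
  {79, 81} × {ι, κ, λ} = {(79,ι), (79,κ), (79,λ), (81,ι), (81,κ), (81,λ)}
  {79, 80, 81} × {ι, κ} = {(79,ι), (79,κ), (80,ι), (80,κ), (81,ι), (81,κ)}
  {79, 80, 81} × {ι, λ} = {(79,ι), (79,λ), (80,ι), (80,λ), (81,ι), (81,λ)}
  {79, 80, 81} × {κ, λ} = {(79,κ), (79,λ), (80,κ), (80,λ), (81,κ), (81,λ)}
  {79, 80, 81} × {ι, κ, λ} = {(79,ι), (79,κ), (79,λ), (80,ι), (80,κ), (80,λ), (81,ι), (81,κ), (81,λ)}
These 36 distinct sets form the basis B.
Close under arbitrary unions to get τ_{X×Y}; counting gives |τ_{X×Y}| = 216.


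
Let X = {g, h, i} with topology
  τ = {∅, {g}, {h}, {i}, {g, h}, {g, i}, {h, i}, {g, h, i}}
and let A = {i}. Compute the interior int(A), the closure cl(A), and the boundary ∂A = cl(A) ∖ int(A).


int(A) = {i}, cl(A) = {i}, ∂A = ∅.

Closed sets in (X, τ) are complements of opens:
  closed(X, τ) = {∅, {g}, {h}, {i}, {g, h}, {g, i}, {h, i}, {g, h, i}}.
int(A) = ⋃ {U ∈ τ : U ⊆ A}. Opens contained in A: ∅, {i}.
Taking the union of these: int(A) = {i}.
cl(A) = ⋂ {C closed : A ⊆ C}. Closed sets containing A: {i}, {g, i}, {h, i}, {g, h, i}.
Intersecting these: cl(A) = {i}.
∂A = cl(A) ∖ int(A) = {i} ∖ {i} = ∅.


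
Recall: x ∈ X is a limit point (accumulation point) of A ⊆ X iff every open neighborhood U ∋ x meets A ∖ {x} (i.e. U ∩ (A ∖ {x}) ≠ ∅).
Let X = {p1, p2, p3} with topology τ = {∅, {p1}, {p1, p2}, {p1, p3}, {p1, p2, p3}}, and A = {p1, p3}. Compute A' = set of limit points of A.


A' = {p2, p3}

For each x ∈ X, list the open sets U ∈ τ with x ∈ U, then check whether U ∩ (A ∖ {x}) ≠ ∅ for every such U.
  x = p1: open {p1} ∋ x has {p1} ∩ (A ∖ {p1}) = ∅, so x is NOT a limit point.
  x = p2: opens ∋ x are {p1, p2}, {p1, p2, p3}; each meets A ∖ {p2}, so x IS a limit point.
  x = p3: opens ∋ x are {p1, p3}, {p1, p2, p3}; each meets A ∖ {p3}, so x IS a limit point.
Collecting: A' = {p2, p3}.


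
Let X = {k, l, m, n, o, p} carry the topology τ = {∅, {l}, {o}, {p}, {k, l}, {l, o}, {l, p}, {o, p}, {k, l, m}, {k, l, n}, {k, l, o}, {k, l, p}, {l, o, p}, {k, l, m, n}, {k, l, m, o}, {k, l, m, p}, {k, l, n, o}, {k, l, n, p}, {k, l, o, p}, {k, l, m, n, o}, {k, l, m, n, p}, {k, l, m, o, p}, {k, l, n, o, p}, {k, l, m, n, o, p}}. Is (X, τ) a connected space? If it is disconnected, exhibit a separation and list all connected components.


(X, τ) is disconnected; components = [{o}, {p}, {k, l, m, n}].

Find clopen sets (U ∈ τ with X ∖ U ∈ τ):
  U = ∅, X ∖ U = {k, l, m, n, o, p} — both open, so U is clopen.
  U = {o}, X ∖ U = {k, l, m, n, p} — both open, so U is clopen.
  U = {p}, X ∖ U = {k, l, m, n, o} — both open, so U is clopen.
  U = {o, p}, X ∖ U = {k, l, m, n} — both open, so U is clopen.
  U = {k, l, m, n}, X ∖ U = {o, p} — both open, so U is clopen.
  U = {k, l, m, n, o}, X ∖ U = {p} — both open, so U is clopen.
  U = {k, l, m, n, p}, X ∖ U = {o} — both open, so U is clopen.
  U = {k, l, m, n, o, p}, X ∖ U = ∅ — both open, so U is clopen.
Nontrivial clopen(s) exist: e.g. {k, l, m, n}. So (X, τ) is disconnected.
Compute connected components by grouping points that agree on all clopens:
  component: {o}
  component: {p}
  component: {k, l, m, n}


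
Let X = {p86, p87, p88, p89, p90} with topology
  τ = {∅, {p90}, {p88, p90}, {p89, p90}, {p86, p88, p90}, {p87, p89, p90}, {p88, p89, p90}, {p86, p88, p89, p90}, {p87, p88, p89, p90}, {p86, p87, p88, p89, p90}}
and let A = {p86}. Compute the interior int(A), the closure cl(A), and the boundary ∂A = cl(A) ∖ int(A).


int(A) = ∅, cl(A) = {p86}, ∂A = {p86}.

Closed sets in (X, τ) are complements of opens:
  closed(X, τ) = {∅, {p86}, {p87}, {p86, p87}, {p86, p88}, {p87, p89}, {p86, p87, p88}, {p86, p87, p89}, {p86, p87, p88, p89}, {p86, p87, p88, p89, p90}}.
int(A) = ⋃ {U ∈ τ : U ⊆ A}. Opens contained in A: ∅.
Taking the union of these: int(A) = ∅.
cl(A) = ⋂ {C closed : A ⊆ C}. Closed sets containing A: {p86}, {p86, p87}, {p86, p88}, {p86, p87, p88}, {p86, p87, p89}, {p86, p87, p88, p89}, {p86, p87, p88, p89, p90}.
Intersecting these: cl(A) = {p86}.
∂A = cl(A) ∖ int(A) = {p86} ∖ ∅ = {p86}.


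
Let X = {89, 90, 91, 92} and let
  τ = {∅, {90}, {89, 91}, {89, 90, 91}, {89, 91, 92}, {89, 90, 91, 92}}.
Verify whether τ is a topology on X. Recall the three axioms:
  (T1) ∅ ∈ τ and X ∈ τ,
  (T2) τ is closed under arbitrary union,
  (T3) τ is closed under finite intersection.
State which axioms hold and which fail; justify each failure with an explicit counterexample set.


τ IS a topology on X.

Axiom (T1): ∅ ∈ τ? Yes; X ∈ τ? Yes.
Axiom (T2/T3): check pairwise unions and intersections of members of τ.
All pairwise intersections and unions checked — each lies in τ. Therefore τ satisfies (T1), (T2), (T3): it IS a topology on X.


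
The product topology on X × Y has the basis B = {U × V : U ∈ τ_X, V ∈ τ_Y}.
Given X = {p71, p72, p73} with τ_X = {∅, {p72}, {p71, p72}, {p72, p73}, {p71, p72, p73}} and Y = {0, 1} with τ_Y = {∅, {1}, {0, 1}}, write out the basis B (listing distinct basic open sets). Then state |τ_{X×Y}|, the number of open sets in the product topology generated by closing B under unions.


Basis B = {∅ × ∅, {p72} × {1}, {p71, p72} × {1}, {p72} × {0, 1}, {p72, p73} × {1}, {p71, p72, p73} × {1}, {p71, p72} × {0, 1}, {p72, p73} × {0, 1}, {p71, p72, p73} × {0, 1}}; |τ_{X×Y}| = 14.

Enumerate products U × V with U ∈ τ_X, V ∈ τ_Y (deduplicated):
  ∅ × ∅ = {} (∅)
  {p72} × {1} = {(p72,1)}
  {p71, p72} × {1} = {(p71,1), (p72,1)}
  {p72} × {0, 1} = {(p72,0), (p72,1)}
  {p72, p73} × {1} = {(p72,1), (p73,1)}
  {p71, p72, p73} × {1} = {(p71,1), (p72,1), (p73,1)}
  {p71, p72} × {0, 1} = {(p71,0), (p71,1), (p72,0), (p72,1)}
  {p72, p73} × {0, 1} = {(p72,0), (p72,1), (p73,0), (p73,1)}
  {p71, p72, p73} × {0, 1} = {(p71,0), (p71,1), (p72,0), (p72,1), (p73,0), (p73,1)}
These 9 distinct sets form the basis B.
Close under arbitrary unions to get τ_{X×Y}; counting gives |τ_{X×Y}| = 14.


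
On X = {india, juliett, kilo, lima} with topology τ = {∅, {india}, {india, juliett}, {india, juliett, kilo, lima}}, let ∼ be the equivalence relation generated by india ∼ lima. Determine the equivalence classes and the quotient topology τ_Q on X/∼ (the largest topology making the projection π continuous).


X/∼ = {[india=lima], [juliett], [kilo]}; |τ_Q| = 2.

Equivalence classes: [india=lima], [juliett], [kilo].
Quotient map π: X → X/∼ sends india ↦ [india=lima], juliett ↦ [juliett], kilo ↦ [kilo], lima ↦ [india=lima].
For each subset V ⊆ X/∼, compute π^{-1}(V) ⊆ X and check whether π^{-1}(V) ∈ τ. V is open in τ_Q iff π^{-1}(V) ∈ τ.
  V = {}: π^{-1}(V) = ∅ ∈ τ ✓.
  V = {[india=lima]}: π^{-1}(V) = {india, lima} ∉ τ ✗.
  V = {[juliett]}: π^{-1}(V) = {juliett} ∉ τ ✗.
  V = {[india=lima], [juliett]}: π^{-1}(V) = {india, juliett, lima} ∉ τ ✗.
  V = {[kilo]}: π^{-1}(V) = {kilo} ∉ τ ✗.
  V = {[india=lima], [kilo]}: π^{-1}(V) = {india, kilo, lima} ∉ τ ✗.
  V = {[juliett], [kilo]}: π^{-1}(V) = {juliett, kilo} ∉ τ ✗.
  V = {[india=lima], [juliett], [kilo]}: π^{-1}(V) = {india, juliett, kilo, lima} ∈ τ ✓.
Open sets in the quotient: τ_Q = {{}, {[india=lima], [juliett], [kilo]}} (2 elements).


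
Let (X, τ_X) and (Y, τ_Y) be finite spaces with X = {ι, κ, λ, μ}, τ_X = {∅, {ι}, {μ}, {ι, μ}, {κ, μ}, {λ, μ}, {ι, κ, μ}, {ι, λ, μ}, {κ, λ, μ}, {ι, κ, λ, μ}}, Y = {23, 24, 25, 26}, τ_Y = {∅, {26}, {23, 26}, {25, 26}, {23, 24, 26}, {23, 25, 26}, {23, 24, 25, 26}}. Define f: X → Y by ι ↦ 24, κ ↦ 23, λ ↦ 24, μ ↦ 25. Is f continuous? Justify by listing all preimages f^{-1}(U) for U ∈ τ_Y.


f is NOT continuous.

Compute f^{-1}(U) for each U ∈ τ_Y:
  U = ∅: f^{-1}(U) = ∅ ∈ τ_X ✓.
  U = {26}: f^{-1}(U) = ∅ ∈ τ_X ✓.
  U = {23, 26}: f^{-1}(U) = {κ} ∉ τ_X ✗.
  U = {25, 26}: f^{-1}(U) = {μ} ∈ τ_X ✓.
  U = {23, 24, 26}: f^{-1}(U) = {ι, κ, λ} ∉ τ_X ✗.
  U = {23, 25, 26}: f^{-1}(U) = {κ, μ} ∈ τ_X ✓.
  U = {23, 24, 25, 26}: f^{-1}(U) = {ι, κ, λ, μ} ∈ τ_X ✓.
Found U = {23, 26} with f^{-1}(U) = {κ} not in τ_X. Therefore f is NOT continuous.


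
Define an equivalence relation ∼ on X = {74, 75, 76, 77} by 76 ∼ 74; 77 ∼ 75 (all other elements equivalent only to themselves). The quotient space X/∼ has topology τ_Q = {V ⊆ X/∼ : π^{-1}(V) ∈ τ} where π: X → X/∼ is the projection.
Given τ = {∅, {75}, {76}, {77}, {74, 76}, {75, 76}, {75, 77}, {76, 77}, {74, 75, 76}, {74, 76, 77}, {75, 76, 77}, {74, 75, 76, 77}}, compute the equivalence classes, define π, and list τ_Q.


X/∼ = {[74=76], [75=77]}; |τ_Q| = 4.

Equivalence classes: [74=76], [75=77].
Quotient map π: X → X/∼ sends 74 ↦ [74=76], 75 ↦ [75=77], 76 ↦ [74=76], 77 ↦ [75=77].
For each subset V ⊆ X/∼, compute π^{-1}(V) ⊆ X and check whether π^{-1}(V) ∈ τ. V is open in τ_Q iff π^{-1}(V) ∈ τ.
  V = {}: π^{-1}(V) = ∅ ∈ τ ✓.
  V = {[74=76]}: π^{-1}(V) = {74, 76} ∈ τ ✓.
  V = {[75=77]}: π^{-1}(V) = {75, 77} ∈ τ ✓.
  V = {[74=76], [75=77]}: π^{-1}(V) = {74, 75, 76, 77} ∈ τ ✓.
Open sets in the quotient: τ_Q = {{}, {[74=76]}, {[75=77]}, {[74=76], [75=77]}} (4 elements).


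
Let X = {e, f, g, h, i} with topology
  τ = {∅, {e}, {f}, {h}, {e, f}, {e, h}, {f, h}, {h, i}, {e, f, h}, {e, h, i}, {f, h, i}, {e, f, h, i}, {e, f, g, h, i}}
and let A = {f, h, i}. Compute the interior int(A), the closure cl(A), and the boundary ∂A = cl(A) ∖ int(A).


int(A) = {f, h, i}, cl(A) = {f, g, h, i}, ∂A = {g}.

Closed sets in (X, τ) are complements of opens:
  closed(X, τ) = {∅, {g}, {e, g}, {f, g}, {g, i}, {e, f, g}, {e, g, i}, {f, g, i}, {g, h, i}, {e, f, g, i}, {e, g, h, i}, {f, g, h, i}, {e, f, g, h, i}}.
int(A) = ⋃ {U ∈ τ : U ⊆ A}. Opens contained in A: ∅, {f}, {h}, {f, h}, {h, i}, {f, h, i}.
Taking the union of these: int(A) = {f, h, i}.
cl(A) = ⋂ {C closed : A ⊆ C}. Closed sets containing A: {f, g, h, i}, {e, f, g, h, i}.
Intersecting these: cl(A) = {f, g, h, i}.
∂A = cl(A) ∖ int(A) = {f, g, h, i} ∖ {f, h, i} = {g}.


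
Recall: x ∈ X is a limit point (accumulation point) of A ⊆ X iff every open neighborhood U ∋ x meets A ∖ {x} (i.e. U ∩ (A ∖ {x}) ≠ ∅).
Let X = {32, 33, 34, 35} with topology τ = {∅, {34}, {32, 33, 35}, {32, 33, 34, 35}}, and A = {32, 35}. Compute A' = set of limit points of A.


A' = {32, 33, 35}

For each x ∈ X, list the open sets U ∈ τ with x ∈ U, then check whether U ∩ (A ∖ {x}) ≠ ∅ for every such U.
  x = 32: opens ∋ x are {32, 33, 35}, {32, 33, 34, 35}; each meets A ∖ {32}, so x IS a limit point.
  x = 33: opens ∋ x are {32, 33, 35}, {32, 33, 34, 35}; each meets A ∖ {33}, so x IS a limit point.
  x = 34: open {34} ∋ x has {34} ∩ (A ∖ {34}) = ∅, so x is NOT a limit point.
  x = 35: opens ∋ x are {32, 33, 35}, {32, 33, 34, 35}; each meets A ∖ {35}, so x IS a limit point.
Collecting: A' = {32, 33, 35}.


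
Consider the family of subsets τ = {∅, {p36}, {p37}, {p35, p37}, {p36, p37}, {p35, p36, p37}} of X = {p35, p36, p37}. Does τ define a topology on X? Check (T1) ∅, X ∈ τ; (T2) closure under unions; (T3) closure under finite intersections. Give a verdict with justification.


τ IS a topology on X.

Axiom (T1): ∅ ∈ τ? Yes; X ∈ τ? Yes.
Axiom (T2/T3): check pairwise unions and intersections of members of τ.
All pairwise intersections and unions checked — each lies in τ. Therefore τ satisfies (T1), (T2), (T3): it IS a topology on X.


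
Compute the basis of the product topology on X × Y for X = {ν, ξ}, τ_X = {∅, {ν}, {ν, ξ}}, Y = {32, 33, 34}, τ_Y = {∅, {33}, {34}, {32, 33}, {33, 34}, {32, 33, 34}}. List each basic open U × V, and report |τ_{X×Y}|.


Basis B = {∅ × ∅, {ν} × {33}, {ν} × {34}, {ν} × {32, 33}, {ν} × {33, 34}, {ν, ξ} × {33}, {ν, ξ} × {34}, {ν} × {32, 33, 34}, {ν, ξ} × {32, 33}, {ν, ξ} × {33, 34}, {ν, ξ} × {32, 33, 34}}; |τ_{X×Y}| = 18.

Enumerate products U × V with U ∈ τ_X, V ∈ τ_Y (deduplicated):
  ∅ × ∅ = {} (∅)
  {ν} × {33} = {(ν,33)}
  {ν} × {34} = {(ν,34)}
  {ν} × {32, 33} = {(ν,32), (ν,33)}
  {ν} × {33, 34} = {(ν,33), (ν,34)}
  {ν, ξ} × {33} = {(ν,33), (ξ,33)}
  {ν, ξ} × {34} = {(ν,34), (ξ,34)}
  {ν} × {32, 33, 34} = {(ν,32), (ν,33), (ν,34)}
  {ν, ξ} × {32, 33} = {(ν,32), (ν,33), (ξ,32), (ξ,33)}
  {ν, ξ} × {33, 34} = {(ν,33), (ν,34), (ξ,33), (ξ,34)}
  {ν, ξ} × {32, 33, 34} = {(ν,32), (ν,33), (ν,34), (ξ,32), (ξ,33), (ξ,34)}
These 11 distinct sets form the basis B.
Close under arbitrary unions to get τ_{X×Y}; counting gives |τ_{X×Y}| = 18.


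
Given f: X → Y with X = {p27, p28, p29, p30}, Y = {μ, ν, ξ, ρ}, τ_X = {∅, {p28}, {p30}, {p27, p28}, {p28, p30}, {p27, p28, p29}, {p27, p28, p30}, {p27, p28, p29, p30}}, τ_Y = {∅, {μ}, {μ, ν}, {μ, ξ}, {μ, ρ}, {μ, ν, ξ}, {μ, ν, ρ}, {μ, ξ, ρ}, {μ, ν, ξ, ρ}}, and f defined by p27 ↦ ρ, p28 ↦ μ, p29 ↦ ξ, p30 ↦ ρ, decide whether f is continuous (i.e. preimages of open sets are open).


f is NOT continuous.

Compute f^{-1}(U) for each U ∈ τ_Y:
  U = ∅: f^{-1}(U) = ∅ ∈ τ_X ✓.
  U = {μ}: f^{-1}(U) = {p28} ∈ τ_X ✓.
  U = {μ, ν}: f^{-1}(U) = {p28} ∈ τ_X ✓.
  U = {μ, ξ}: f^{-1}(U) = {p28, p29} ∉ τ_X ✗.
  U = {μ, ρ}: f^{-1}(U) = {p27, p28, p30} ∈ τ_X ✓.
  U = {μ, ν, ξ}: f^{-1}(U) = {p28, p29} ∉ τ_X ✗.
  U = {μ, ν, ρ}: f^{-1}(U) = {p27, p28, p30} ∈ τ_X ✓.
  U = {μ, ξ, ρ}: f^{-1}(U) = {p27, p28, p29, p30} ∈ τ_X ✓.
  U = {μ, ν, ξ, ρ}: f^{-1}(U) = {p27, p28, p29, p30} ∈ τ_X ✓.
Found U = {μ, ξ} with f^{-1}(U) = {p28, p29} not in τ_X. Therefore f is NOT continuous.


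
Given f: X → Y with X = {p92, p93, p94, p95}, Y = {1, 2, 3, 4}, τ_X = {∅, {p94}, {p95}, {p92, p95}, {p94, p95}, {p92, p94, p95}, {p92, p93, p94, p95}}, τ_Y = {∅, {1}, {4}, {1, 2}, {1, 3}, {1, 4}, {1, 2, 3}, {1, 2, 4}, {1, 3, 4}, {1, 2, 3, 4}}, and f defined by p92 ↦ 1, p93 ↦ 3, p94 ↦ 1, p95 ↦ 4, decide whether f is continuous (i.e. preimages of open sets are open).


f is NOT continuous.

Compute f^{-1}(U) for each U ∈ τ_Y:
  U = ∅: f^{-1}(U) = ∅ ∈ τ_X ✓.
  U = {1}: f^{-1}(U) = {p92, p94} ∉ τ_X ✗.
  U = {4}: f^{-1}(U) = {p95} ∈ τ_X ✓.
  U = {1, 2}: f^{-1}(U) = {p92, p94} ∉ τ_X ✗.
  U = {1, 3}: f^{-1}(U) = {p92, p93, p94} ∉ τ_X ✗.
  U = {1, 4}: f^{-1}(U) = {p92, p94, p95} ∈ τ_X ✓.
  U = {1, 2, 3}: f^{-1}(U) = {p92, p93, p94} ∉ τ_X ✗.
  U = {1, 2, 4}: f^{-1}(U) = {p92, p94, p95} ∈ τ_X ✓.
  U = {1, 3, 4}: f^{-1}(U) = {p92, p93, p94, p95} ∈ τ_X ✓.
  U = {1, 2, 3, 4}: f^{-1}(U) = {p92, p93, p94, p95} ∈ τ_X ✓.
Found U = {1} with f^{-1}(U) = {p92, p94} not in τ_X. Therefore f is NOT continuous.
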